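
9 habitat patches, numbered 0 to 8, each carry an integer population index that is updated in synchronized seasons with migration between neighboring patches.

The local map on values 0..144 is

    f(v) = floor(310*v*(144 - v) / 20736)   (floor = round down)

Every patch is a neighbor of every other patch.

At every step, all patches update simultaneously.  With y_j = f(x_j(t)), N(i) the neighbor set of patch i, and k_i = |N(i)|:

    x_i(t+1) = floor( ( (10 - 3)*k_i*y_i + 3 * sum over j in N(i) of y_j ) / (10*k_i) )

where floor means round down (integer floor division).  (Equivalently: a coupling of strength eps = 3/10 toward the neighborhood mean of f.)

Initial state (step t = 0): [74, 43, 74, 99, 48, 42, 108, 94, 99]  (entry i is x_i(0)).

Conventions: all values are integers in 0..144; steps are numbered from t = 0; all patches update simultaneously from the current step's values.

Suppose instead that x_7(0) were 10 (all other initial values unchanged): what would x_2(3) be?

Answer: x_2(3) = 76
Key observation: This trace re-runs the system from the modified initial state.

Derivation:
t=0: [74, 43, 74, 99, 48, 42, 108, 10, 99]
t=1: [72, 63, 72, 64, 66, 63, 59, 34, 64]
t=2: [75, 75, 75, 75, 75, 75, 73, 61, 75]
t=3: [76, 76, 76, 76, 76, 76, 76, 75, 76]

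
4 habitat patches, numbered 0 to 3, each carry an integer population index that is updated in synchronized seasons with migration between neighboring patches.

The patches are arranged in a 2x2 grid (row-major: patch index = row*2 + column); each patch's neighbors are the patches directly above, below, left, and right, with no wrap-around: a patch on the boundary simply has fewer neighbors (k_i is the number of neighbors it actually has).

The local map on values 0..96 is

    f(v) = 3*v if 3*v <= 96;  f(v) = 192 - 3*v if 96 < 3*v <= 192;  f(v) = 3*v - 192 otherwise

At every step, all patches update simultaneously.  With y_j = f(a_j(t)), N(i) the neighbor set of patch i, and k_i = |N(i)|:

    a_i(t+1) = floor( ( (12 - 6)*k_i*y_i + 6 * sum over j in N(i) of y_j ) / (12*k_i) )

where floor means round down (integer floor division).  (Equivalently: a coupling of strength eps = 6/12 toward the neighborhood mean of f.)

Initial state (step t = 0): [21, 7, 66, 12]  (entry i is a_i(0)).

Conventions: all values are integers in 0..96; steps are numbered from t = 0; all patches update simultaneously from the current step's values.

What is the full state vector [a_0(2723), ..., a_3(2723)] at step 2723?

Answer: [19, 19, 28, 28]
Key observation: The state at step 19, [12, 12, 30, 30], reappears at step 25: the system is in a cycle of period 6 from step 19 on.  Therefore the state at step 2723 equals the state at step 19 + ((2723 - 19) mod 6) = 23, which is [19, 19, 28, 28].

Derivation:
t=0: [21, 7, 66, 12]
t=1: [38, 35, 27, 24]
t=2: [81, 81, 78, 78]
t=3: [48, 48, 44, 44]
t=4: [51, 51, 57, 57]
t=5: [34, 34, 25, 25]
t=6: [86, 86, 78, 78]
t=7: [60, 60, 48, 48]
t=8: [21, 21, 39, 39]
t=9: [66, 66, 72, 72]
t=10: [10, 10, 19, 19]
t=11: [36, 36, 50, 50]
t=12: [73, 73, 52, 52]
t=13: [29, 29, 33, 33]
t=14: [88, 88, 91, 91]
t=15: [74, 74, 78, 78]
t=16: [33, 33, 39, 39]
t=17: [88, 88, 79, 79]
t=18: [65, 65, 51, 51]
t=19: [12, 12, 30, 30]
t=20: [49, 49, 76, 76]
t=21: [42, 42, 38, 38]
t=22: [69, 69, 75, 75]
t=23: [19, 19, 28, 28]
t=24: [63, 63, 77, 77]
t=25: [12, 12, 30, 30]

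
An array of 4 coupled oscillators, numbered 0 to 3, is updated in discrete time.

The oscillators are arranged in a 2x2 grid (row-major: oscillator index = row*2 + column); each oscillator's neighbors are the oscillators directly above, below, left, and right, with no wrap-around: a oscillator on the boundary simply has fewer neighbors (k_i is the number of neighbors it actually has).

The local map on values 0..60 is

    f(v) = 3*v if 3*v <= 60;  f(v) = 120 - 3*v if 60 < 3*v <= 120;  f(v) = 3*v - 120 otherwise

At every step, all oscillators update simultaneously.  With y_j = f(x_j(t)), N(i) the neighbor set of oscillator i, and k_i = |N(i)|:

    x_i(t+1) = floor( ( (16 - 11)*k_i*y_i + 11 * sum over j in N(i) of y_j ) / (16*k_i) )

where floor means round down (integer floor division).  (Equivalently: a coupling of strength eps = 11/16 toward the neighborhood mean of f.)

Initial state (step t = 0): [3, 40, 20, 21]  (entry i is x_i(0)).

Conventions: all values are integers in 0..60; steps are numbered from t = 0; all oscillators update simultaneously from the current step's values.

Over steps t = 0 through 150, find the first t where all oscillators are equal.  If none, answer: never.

Answer: 28
Key observation: Synchronization is absorbing here: once all oscillators are equal they stay equal, and step 28 is the first all-equal step.

Derivation:
t=0: [3, 40, 20, 21]  (not all equal)
t=1: [23, 22, 41, 38]  (not all equal)
t=2: [35, 36, 20, 21]  (not all equal)
t=3: [29, 28, 43, 42]  (not all equal)
t=4: [25, 24, 16, 17]  (not all equal)
t=5: [47, 48, 48, 48]  (not all equal)
t=6: [23, 22, 22, 24]  (not all equal)
t=7: [53, 50, 50, 52]  (not all equal)
t=8: [32, 35, 35, 31]  (not all equal)
t=9: [17, 22, 22, 18]  (not all equal)
t=10: [53, 52, 52, 54]  (not all equal)
t=11: [36, 39, 39, 37]  (not all equal)
t=12: [5, 8, 8, 4]  (not all equal)
t=13: [21, 16, 16, 20]  (not all equal)
t=14: [50, 55, 55, 51]  (not all equal)
t=15: [40, 35, 35, 41]  (not all equal)
t=16: [10, 5, 5, 11]  (not all equal)
t=17: [19, 26, 26, 20]  (not all equal)
t=18: [46, 53, 53, 47]  (not all equal)
t=19: [32, 25, 25, 33]  (not all equal)
t=20: [38, 29, 29, 37]  (not all equal)
t=21: [24, 15, 15, 25]  (not all equal)
t=22: [45, 46, 46, 45]  (not all equal)
t=23: [17, 15, 15, 17]  (not all equal)
t=24: [46, 49, 49, 46]  (not all equal)
t=25: [24, 20, 20, 24]  (not all equal)
t=26: [56, 51, 51, 56]  (not all equal)
t=27: [37, 43, 43, 37]  (not all equal)
t=28: [9, 9, 9, 9]  (all equal)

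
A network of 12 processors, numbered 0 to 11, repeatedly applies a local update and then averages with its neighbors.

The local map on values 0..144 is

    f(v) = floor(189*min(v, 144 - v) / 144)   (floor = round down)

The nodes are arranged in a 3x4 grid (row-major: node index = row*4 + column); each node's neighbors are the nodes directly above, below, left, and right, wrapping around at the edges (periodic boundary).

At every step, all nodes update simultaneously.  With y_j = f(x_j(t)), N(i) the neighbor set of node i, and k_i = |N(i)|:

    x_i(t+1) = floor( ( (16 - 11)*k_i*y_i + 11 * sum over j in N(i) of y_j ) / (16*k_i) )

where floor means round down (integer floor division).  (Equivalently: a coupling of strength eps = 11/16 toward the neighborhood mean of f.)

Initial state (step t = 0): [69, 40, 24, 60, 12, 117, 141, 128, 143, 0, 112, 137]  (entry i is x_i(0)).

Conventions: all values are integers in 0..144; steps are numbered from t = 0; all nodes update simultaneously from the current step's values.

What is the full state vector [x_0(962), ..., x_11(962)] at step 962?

Simulating step by step:
t=0: [69, 40, 24, 60, 12, 117, 141, 128, 143, 0, 112, 137]
t=1: [53, 43, 39, 50, 29, 22, 23, 24, 19, 22, 20, 27]
t=2: [53, 47, 46, 52, 38, 34, 32, 38, 36, 31, 32, 36]
t=3: [60, 55, 55, 59, 51, 46, 46, 50, 49, 45, 45, 50]
t=4: [72, 68, 68, 72, 66, 62, 62, 66, 66, 62, 62, 65]
t=5: [90, 87, 87, 90, 86, 83, 83, 86, 86, 83, 83, 86]
t=6: [72, 75, 75, 72, 75, 78, 78, 75, 75, 78, 78, 75]
t=7: [91, 89, 89, 91, 90, 87, 87, 90, 90, 87, 87, 90]
t=8: [69, 72, 72, 69, 70, 72, 72, 70, 70, 72, 72, 70]
t=9: [91, 93, 93, 91, 91, 93, 93, 91, 91, 93, 93, 91]
t=10: [68, 66, 66, 68, 68, 66, 66, 68, 68, 66, 66, 68]
t=11: [88, 86, 86, 88, 88, 86, 86, 88, 88, 86, 86, 88]
t=12: [73, 75, 75, 73, 73, 75, 75, 73, 73, 75, 75, 73]
t=13: [92, 90, 90, 92, 92, 90, 90, 92, 92, 90, 90, 92]
t=14: [68, 69, 69, 68, 68, 69, 69, 68, 68, 69, 69, 68]
t=15: [89, 89, 89, 89, 89, 89, 89, 89, 89, 89, 89, 89]
t=16: [72, 72, 72, 72, 72, 72, 72, 72, 72, 72, 72, 72]
t=17: [94, 94, 94, 94, 94, 94, 94, 94, 94, 94, 94, 94]
t=18: [65, 65, 65, 65, 65, 65, 65, 65, 65, 65, 65, 65]
t=19: [85, 85, 85, 85, 85, 85, 85, 85, 85, 85, 85, 85]
t=20: [77, 77, 77, 77, 77, 77, 77, 77, 77, 77, 77, 77]
t=21: [87, 87, 87, 87, 87, 87, 87, 87, 87, 87, 87, 87]
t=22: [74, 74, 74, 74, 74, 74, 74, 74, 74, 74, 74, 74]
t=23: [91, 91, 91, 91, 91, 91, 91, 91, 91, 91, 91, 91]
t=24: [69, 69, 69, 69, 69, 69, 69, 69, 69, 69, 69, 69]
t=25: [90, 90, 90, 90, 90, 90, 90, 90, 90, 90, 90, 90]
t=26: [70, 70, 70, 70, 70, 70, 70, 70, 70, 70, 70, 70]
t=27: [91, 91, 91, 91, 91, 91, 91, 91, 91, 91, 91, 91]

Answer: [70, 70, 70, 70, 70, 70, 70, 70, 70, 70, 70, 70]
Key observation: The state at step 23, [91, 91, 91, 91, 91, 91, 91, 91, 91, 91, 91, 91], reappears at step 27: the system is in a cycle of period 4 from step 23 on.  Therefore the state at step 962 equals the state at step 23 + ((962 - 23) mod 4) = 26, which is [70, 70, 70, 70, 70, 70, 70, 70, 70, 70, 70, 70].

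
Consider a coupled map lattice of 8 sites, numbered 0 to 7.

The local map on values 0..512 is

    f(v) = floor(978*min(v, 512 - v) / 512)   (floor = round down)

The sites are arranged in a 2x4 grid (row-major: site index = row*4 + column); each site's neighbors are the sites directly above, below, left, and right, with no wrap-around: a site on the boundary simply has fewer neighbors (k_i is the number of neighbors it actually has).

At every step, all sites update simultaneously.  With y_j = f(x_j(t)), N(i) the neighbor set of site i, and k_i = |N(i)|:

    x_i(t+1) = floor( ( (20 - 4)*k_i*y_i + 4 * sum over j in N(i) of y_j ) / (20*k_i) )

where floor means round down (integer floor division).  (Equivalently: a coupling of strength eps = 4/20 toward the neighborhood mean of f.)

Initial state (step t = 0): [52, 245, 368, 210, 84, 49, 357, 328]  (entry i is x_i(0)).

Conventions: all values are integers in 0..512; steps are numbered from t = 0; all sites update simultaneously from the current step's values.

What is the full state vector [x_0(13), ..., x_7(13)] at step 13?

Simulating step by step:
t=0: [52, 245, 368, 210, 84, 49, 357, 328]
t=1: [141, 404, 297, 383, 147, 135, 284, 350]
t=2: [263, 227, 387, 268, 276, 267, 413, 315]
t=3: [468, 425, 262, 434, 454, 445, 223, 366]
t=4: [94, 178, 430, 193, 109, 148, 398, 279]
t=5: [198, 313, 186, 354, 212, 276, 232, 414]
t=6: [380, 382, 358, 295, 406, 441, 420, 224]
t=7: [246, 243, 291, 403, 200, 149, 197, 400]
t=8: [459, 449, 407, 229, 380, 308, 362, 228]
t=9: [118, 142, 216, 413, 250, 355, 297, 420]
t=10: [254, 279, 387, 209, 434, 316, 387, 199]
t=11: [447, 429, 262, 381, 204, 354, 256, 367]
t=12: [153, 186, 441, 275, 353, 309, 461, 294]
t=13: [299, 338, 168, 416, 310, 359, 140, 387]

Answer: [299, 338, 168, 416, 310, 359, 140, 387]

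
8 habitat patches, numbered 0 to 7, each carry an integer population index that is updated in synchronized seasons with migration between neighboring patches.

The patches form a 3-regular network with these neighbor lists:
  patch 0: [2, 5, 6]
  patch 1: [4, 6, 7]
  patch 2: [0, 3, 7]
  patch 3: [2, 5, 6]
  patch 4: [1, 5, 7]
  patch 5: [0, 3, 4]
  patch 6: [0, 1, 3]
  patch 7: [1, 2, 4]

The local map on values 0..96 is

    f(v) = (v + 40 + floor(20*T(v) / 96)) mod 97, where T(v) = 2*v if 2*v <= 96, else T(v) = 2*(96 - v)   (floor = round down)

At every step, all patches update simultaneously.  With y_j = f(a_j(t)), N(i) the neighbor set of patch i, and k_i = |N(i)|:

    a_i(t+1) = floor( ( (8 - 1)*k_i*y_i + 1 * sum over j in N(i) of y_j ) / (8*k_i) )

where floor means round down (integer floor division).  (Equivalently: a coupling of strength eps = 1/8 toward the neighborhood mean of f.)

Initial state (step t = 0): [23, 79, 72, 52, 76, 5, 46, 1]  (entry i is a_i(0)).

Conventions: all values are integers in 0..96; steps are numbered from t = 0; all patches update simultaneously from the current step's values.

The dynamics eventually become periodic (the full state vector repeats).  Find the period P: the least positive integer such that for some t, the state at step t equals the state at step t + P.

Answer: 2
Key observation: The state at step 22, [36, 81, 80, 80, 80, 36, 80, 81], reappears at step 24 — and no state repeats earlier — so the cycle the system enters has period 2.

Derivation:
t=0: [23, 79, 72, 52, 76, 5, 46, 1]
t=1: [66, 28, 27, 14, 28, 45, 11, 39]
t=2: [24, 78, 75, 57, 76, 11, 54, 92]
t=3: [68, 27, 28, 17, 28, 53, 17, 34]
t=4: [25, 77, 76, 62, 76, 18, 62, 86]
t=5: [70, 26, 28, 21, 28, 61, 21, 32]
t=6: [27, 76, 76, 67, 76, 22, 67, 84]
t=7: [73, 27, 29, 24, 29, 67, 24, 31]
t=8: [29, 78, 78, 72, 78, 26, 72, 82]
t=9: [76, 27, 30, 27, 30, 72, 27, 29]
t=10: [31, 78, 79, 75, 79, 29, 75, 80]
t=11: [78, 28, 31, 28, 31, 76, 28, 28]
t=12: [32, 79, 80, 77, 80, 31, 76, 79]
t=13: [80, 28, 31, 29, 31, 78, 29, 29]
t=14: [33, 79, 80, 78, 80, 32, 78, 81]
t=15: [81, 29, 31, 30, 31, 80, 30, 29]
t=16: [34, 81, 80, 79, 80, 33, 79, 81]
t=17: [83, 29, 31, 31, 31, 81, 31, 29]
t=18: [35, 81, 80, 80, 80, 34, 80, 81]
t=19: [83, 29, 31, 31, 31, 83, 31, 29]
t=20: [35, 81, 80, 80, 80, 35, 80, 81]
t=21: [84, 29, 31, 31, 31, 84, 31, 29]
t=22: [36, 81, 80, 80, 80, 36, 80, 81]
t=23: [85, 29, 31, 31, 31, 85, 31, 29]
t=24: [36, 81, 80, 80, 80, 36, 80, 81]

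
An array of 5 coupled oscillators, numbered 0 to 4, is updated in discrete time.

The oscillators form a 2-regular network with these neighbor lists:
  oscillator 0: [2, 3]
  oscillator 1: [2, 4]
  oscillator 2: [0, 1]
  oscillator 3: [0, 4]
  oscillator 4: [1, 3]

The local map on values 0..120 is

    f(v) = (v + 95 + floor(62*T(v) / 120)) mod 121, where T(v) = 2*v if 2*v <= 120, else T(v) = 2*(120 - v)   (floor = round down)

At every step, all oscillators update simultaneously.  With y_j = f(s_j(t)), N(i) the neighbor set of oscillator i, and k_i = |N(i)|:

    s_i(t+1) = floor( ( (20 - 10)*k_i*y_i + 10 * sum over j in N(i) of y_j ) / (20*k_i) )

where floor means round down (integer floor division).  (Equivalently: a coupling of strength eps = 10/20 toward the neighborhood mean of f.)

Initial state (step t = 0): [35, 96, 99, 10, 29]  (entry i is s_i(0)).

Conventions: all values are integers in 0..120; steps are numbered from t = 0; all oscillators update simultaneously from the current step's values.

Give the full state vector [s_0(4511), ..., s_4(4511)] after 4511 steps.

Answer: [94, 94, 94, 94, 94]
Key observation: The state at step 3, [94, 94, 94, 94, 94], reappears at step 4: the system is in a cycle of period 1 from step 3 on.  Therefore the state at step 4511 equals the state at step 3 + ((4511 - 3) mod 1) = 3, which is [94, 94, 94, 94, 94].

Derivation:
t=0: [35, 96, 99, 10, 29]
t=1: [74, 78, 81, 76, 68]
t=2: [95, 95, 95, 95, 95]
t=3: [94, 94, 94, 94, 94]
t=4: [94, 94, 94, 94, 94]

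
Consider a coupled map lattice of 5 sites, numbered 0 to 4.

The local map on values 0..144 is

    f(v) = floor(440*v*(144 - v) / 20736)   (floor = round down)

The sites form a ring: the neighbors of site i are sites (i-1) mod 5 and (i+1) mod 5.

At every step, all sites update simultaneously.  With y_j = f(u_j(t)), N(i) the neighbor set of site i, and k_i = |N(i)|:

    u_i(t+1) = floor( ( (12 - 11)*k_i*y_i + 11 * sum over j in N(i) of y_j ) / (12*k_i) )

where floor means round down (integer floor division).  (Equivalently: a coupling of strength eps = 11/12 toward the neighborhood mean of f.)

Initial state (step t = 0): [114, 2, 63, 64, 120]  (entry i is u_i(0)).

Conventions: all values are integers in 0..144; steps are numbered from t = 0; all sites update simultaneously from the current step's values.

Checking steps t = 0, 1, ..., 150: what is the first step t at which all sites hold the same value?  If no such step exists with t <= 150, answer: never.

Simulating step by step:
t=0: [114, 2, 63, 64, 120]  (not all equal)
t=1: [36, 83, 61, 86, 87]  (not all equal)
t=2: [104, 95, 106, 105, 94]  (not all equal)
t=3: [97, 87, 91, 91, 88]  (not all equal)
t=4: [103, 99, 103, 102, 99]  (not all equal)
t=5: [93, 89, 91, 91, 89]  (not all equal)
t=6: [102, 101, 102, 102, 101]  (not all equal)
t=7: [91, 90, 90, 90, 90]  (not all equal)
t=8: [102, 102, 103, 103, 102]  (not all equal)
t=9: [90, 89, 89, 89, 89]  (not all equal)
t=10: [103, 103, 103, 103, 103]  (all equal)

Answer: 10
Key observation: Synchronization is absorbing here: once all sites are equal they stay equal, and step 10 is the first all-equal step.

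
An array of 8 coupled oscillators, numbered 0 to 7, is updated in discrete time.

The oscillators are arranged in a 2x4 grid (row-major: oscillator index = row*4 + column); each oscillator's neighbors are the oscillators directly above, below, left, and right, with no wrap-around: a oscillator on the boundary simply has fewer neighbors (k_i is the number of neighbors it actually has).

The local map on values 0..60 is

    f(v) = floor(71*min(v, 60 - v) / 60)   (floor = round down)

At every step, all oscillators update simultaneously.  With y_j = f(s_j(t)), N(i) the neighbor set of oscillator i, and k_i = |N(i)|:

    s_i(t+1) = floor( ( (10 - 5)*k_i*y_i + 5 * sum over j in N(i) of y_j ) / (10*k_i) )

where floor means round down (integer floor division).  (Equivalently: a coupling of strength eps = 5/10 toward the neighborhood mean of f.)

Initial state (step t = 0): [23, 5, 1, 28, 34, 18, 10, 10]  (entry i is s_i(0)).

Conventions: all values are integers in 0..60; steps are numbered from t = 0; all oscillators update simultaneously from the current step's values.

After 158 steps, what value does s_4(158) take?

Simulating step by step:
t=0: [23, 5, 1, 28, 34, 18, 10, 10]
t=1: [22, 10, 8, 19, 27, 18, 11, 16]
t=2: [23, 14, 12, 17, 27, 19, 14, 17]
t=3: [25, 18, 15, 18, 27, 21, 17, 19]
t=4: [27, 22, 18, 20, 28, 24, 20, 21]
t=5: [30, 26, 22, 22, 31, 27, 23, 23]
t=6: [33, 30, 26, 26, 33, 30, 27, 26]
t=7: [32, 33, 31, 30, 32, 33, 31, 30]
t=8: [32, 31, 33, 34, 32, 31, 33, 34]
t=9: [33, 33, 31, 30, 33, 33, 31, 30]
t=10: [31, 31, 33, 34, 31, 31, 33, 34]
t=11: [34, 33, 31, 30, 34, 33, 31, 30]
t=12: [30, 31, 33, 34, 30, 31, 33, 34]
t=13: [34, 33, 31, 30, 34, 33, 31, 30]

Answer: s_4(158) = 30
Key observation: The state at step 11, [34, 33, 31, 30, 34, 33, 31, 30], reappears at step 13: the system is in a cycle of period 2 from step 11 on.  Therefore the state at step 158 equals the state at step 11 + ((158 - 11) mod 2) = 12, which is [30, 31, 33, 34, 30, 31, 33, 34].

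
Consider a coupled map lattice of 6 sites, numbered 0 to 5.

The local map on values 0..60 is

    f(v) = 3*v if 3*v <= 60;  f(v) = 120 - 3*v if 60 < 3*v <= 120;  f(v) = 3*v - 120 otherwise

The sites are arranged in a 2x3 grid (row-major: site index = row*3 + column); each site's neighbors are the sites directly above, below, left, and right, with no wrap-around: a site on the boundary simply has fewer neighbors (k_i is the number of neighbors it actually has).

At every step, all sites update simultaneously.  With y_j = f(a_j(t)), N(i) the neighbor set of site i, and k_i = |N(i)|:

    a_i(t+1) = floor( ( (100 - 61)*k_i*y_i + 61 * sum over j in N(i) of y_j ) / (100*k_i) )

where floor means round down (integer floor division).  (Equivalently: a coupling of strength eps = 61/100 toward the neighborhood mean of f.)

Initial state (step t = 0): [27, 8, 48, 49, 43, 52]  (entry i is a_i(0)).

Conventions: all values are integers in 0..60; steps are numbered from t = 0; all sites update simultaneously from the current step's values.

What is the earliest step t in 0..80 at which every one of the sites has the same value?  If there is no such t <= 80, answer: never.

Simulating step by step:
t=0: [27, 8, 48, 49, 43, 52]  (not all equal)
t=1: [30, 24, 27, 25, 21, 24]  (not all equal)
t=2: [40, 44, 44, 44, 50, 48]  (not all equal)
t=3: [7, 13, 15, 13, 21, 22]  (not all equal)
t=4: [31, 40, 45, 39, 49, 52]  (not all equal)
t=5: [11, 14, 16, 17, 18, 26]  (not all equal)
t=6: [41, 43, 44, 46, 48, 47]  (not all equal)
t=7: [9, 11, 13, 15, 19, 19]  (not all equal)
t=8: [34, 37, 42, 43, 49, 51]  (not all equal)
t=9: [12, 13, 15, 17, 20, 22]  (not all equal)
t=10: [41, 43, 45, 49, 52, 53]  (not all equal)
t=11: [12, 14, 20, 22, 29, 30]  (not all equal)
t=12: [43, 42, 45, 42, 38, 40]  (not all equal)
t=13: [7, 8, 7, 6, 4, 6]  (not all equal)
t=14: [21, 20, 21, 17, 16, 17]  (not all equal)
t=15: [56, 56, 56, 51, 51, 51]  (not all equal)
t=16: [43, 44, 43, 37, 36, 37]  (not all equal)
t=17: [9, 10, 9, 9, 10, 9]  (not all equal)
t=18: [27, 28, 27, 27, 28, 27]  (not all equal)
t=19: [38, 37, 38, 38, 37, 38]  (not all equal)
t=20: [6, 7, 6, 6, 7, 6]  (not all equal)
t=21: [18, 19, 18, 18, 19, 18]  (not all equal)
t=22: [54, 55, 54, 54, 55, 54]  (not all equal)
t=23: [42, 43, 42, 42, 43, 42]  (not all equal)
t=24: [6, 7, 6, 6, 7, 6]  (not all equal)

Answer: never
Key observation: The state at step 20 reappears at step 24 — the system is in a cycle of period 4 from step 20 on.  No step 0..24 is synchronized, and the cycle repeats forever, so no step up to 80 (or ever) has all sites equal.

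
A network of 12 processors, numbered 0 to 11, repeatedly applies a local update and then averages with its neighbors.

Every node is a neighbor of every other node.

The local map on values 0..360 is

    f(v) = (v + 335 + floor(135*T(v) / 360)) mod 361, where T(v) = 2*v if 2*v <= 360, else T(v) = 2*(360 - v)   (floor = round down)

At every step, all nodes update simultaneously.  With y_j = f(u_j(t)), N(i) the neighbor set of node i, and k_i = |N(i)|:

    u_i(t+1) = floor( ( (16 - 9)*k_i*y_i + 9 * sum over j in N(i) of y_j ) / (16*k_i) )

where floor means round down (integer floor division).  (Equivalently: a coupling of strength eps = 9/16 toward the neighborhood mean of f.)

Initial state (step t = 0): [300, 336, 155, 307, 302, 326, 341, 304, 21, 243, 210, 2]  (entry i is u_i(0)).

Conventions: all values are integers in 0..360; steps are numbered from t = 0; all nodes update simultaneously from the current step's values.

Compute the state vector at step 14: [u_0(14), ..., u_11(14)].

Simulating step by step:
t=0: [300, 336, 155, 307, 302, 326, 341, 304, 21, 243, 210, 2]
t=1: [299, 303, 271, 300, 299, 302, 303, 300, 180, 294, 290, 307]
t=2: [316, 316, 313, 316, 316, 316, 316, 316, 305, 315, 315, 317]
t=3: [322, 322, 322, 322, 322, 322, 322, 322, 321, 322, 322, 322]
t=4: [324, 324, 324, 324, 324, 324, 324, 324, 324, 324, 324, 324]
t=5: [325, 325, 325, 325, 325, 325, 325, 325, 325, 325, 325, 325]
t=6: [325, 325, 325, 325, 325, 325, 325, 325, 325, 325, 325, 325]
t=7: [325, 325, 325, 325, 325, 325, 325, 325, 325, 325, 325, 325]
t=8: [325, 325, 325, 325, 325, 325, 325, 325, 325, 325, 325, 325]
t=9: [325, 325, 325, 325, 325, 325, 325, 325, 325, 325, 325, 325]
t=10: [325, 325, 325, 325, 325, 325, 325, 325, 325, 325, 325, 325]
t=11: [325, 325, 325, 325, 325, 325, 325, 325, 325, 325, 325, 325]
t=12: [325, 325, 325, 325, 325, 325, 325, 325, 325, 325, 325, 325]
t=13: [325, 325, 325, 325, 325, 325, 325, 325, 325, 325, 325, 325]
t=14: [325, 325, 325, 325, 325, 325, 325, 325, 325, 325, 325, 325]

Answer: [325, 325, 325, 325, 325, 325, 325, 325, 325, 325, 325, 325]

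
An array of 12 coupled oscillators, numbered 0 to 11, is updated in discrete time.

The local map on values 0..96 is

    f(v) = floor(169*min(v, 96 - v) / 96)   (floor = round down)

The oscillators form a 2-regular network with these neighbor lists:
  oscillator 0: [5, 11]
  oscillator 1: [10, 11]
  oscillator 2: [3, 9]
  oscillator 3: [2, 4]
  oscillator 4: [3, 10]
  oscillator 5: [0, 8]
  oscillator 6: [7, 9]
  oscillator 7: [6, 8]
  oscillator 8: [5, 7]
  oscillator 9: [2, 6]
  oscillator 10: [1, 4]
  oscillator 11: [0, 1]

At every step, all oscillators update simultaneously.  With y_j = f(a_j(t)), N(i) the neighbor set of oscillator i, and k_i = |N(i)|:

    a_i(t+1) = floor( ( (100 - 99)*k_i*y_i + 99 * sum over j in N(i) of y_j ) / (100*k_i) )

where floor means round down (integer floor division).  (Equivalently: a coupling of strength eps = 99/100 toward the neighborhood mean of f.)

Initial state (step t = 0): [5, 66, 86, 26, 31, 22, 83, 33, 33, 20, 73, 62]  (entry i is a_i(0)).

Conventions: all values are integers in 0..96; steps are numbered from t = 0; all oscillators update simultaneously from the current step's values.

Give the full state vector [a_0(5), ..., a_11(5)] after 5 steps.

Answer: [74, 71, 49, 61, 55, 70, 67, 70, 75, 70, 50, 58]

Derivation:
t=0: [5, 66, 86, 26, 31, 22, 83, 33, 33, 20, 73, 62]
t=1: [48, 49, 39, 35, 42, 33, 46, 40, 48, 19, 52, 30]
t=2: [55, 64, 47, 70, 69, 83, 51, 81, 64, 73, 77, 82]
t=3: [23, 28, 42, 64, 39, 63, 33, 67, 24, 80, 51, 63]
t=4: [57, 68, 42, 70, 67, 41, 39, 50, 54, 65, 58, 44]
t=5: [74, 71, 49, 61, 55, 70, 67, 70, 75, 70, 50, 58]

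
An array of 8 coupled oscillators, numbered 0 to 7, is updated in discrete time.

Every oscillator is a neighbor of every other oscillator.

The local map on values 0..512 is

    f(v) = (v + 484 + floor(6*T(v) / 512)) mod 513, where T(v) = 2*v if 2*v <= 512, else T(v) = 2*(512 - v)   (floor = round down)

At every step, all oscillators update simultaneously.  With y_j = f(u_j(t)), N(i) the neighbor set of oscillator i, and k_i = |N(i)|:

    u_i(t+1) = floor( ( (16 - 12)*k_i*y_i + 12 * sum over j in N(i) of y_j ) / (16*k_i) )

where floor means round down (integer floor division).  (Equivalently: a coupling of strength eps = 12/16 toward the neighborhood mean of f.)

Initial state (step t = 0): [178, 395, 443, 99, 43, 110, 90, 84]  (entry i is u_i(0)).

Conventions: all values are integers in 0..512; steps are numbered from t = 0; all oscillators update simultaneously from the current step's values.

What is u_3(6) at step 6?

Answer: u_3(6) = 16

Derivation:
t=0: [178, 395, 443, 99, 43, 110, 90, 84]
t=1: [153, 183, 190, 141, 133, 143, 140, 139]
t=2: [127, 131, 132, 125, 124, 125, 125, 125]
t=3: [100, 100, 100, 99, 99, 99, 99, 99]
t=4: [72, 72, 72, 72, 72, 72, 72, 72]
t=5: [44, 44, 44, 44, 44, 44, 44, 44]
t=6: [16, 16, 16, 16, 16, 16, 16, 16]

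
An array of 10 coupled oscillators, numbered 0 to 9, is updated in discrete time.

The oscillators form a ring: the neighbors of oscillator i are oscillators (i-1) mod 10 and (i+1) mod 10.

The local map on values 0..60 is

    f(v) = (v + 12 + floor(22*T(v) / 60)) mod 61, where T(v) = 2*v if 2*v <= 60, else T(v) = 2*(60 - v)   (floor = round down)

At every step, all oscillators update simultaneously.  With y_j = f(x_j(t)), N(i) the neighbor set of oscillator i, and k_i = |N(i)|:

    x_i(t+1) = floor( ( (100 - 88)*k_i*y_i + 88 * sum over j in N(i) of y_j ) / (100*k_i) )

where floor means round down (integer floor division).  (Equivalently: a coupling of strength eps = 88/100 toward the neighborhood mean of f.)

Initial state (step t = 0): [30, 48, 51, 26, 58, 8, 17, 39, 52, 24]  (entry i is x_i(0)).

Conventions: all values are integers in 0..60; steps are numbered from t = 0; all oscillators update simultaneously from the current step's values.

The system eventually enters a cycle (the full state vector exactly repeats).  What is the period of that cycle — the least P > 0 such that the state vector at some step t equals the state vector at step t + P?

Simulating step by step:
t=0: [30, 48, 51, 26, 58, 8, 17, 39, 52, 24]
t=1: [26, 5, 29, 14, 37, 25, 18, 22, 26, 11]
t=2: [29, 27, 24, 6, 40, 27, 51, 50, 42, 53]
t=3: [29, 30, 41, 28, 35, 12, 30, 7, 8, 4]
t=4: [9, 3, 28, 11, 40, 6, 25, 15, 21, 13]
t=5: [25, 40, 28, 32, 23, 29, 33, 49, 37, 37]
t=6: [10, 51, 10, 49, 7, 23, 4, 4, 5, 26]
t=7: [32, 26, 10, 24, 28, 24, 32, 18, 35, 28]
t=8: [51, 20, 51, 45, 53, 34, 42, 8, 45, 10]
t=9: [33, 12, 24, 8, 5, 7, 13, 8, 24, 10]
t=10: [27, 28, 31, 35, 23, 26, 25, 41, 30, 28]
t=11: [59, 34, 28, 24, 32, 53, 33, 26, 28, 34]
t=12: [4, 31, 32, 34, 27, 3, 29, 34, 34, 31]
t=13: [4, 9, 3, 27, 16, 28, 9, 2, 3, 10]
t=14: [26, 18, 39, 31, 56, 36, 36, 21, 21, 18]
t=15: [44, 32, 20, 6, 4, 6, 23, 28, 45, 51]
t=16: [5, 23, 16, 30, 21, 33, 42, 32, 30, 6]
t=17: [34, 32, 28, 38, 8, 24, 3, 4, 11, 12]
t=18: [15, 28, 10, 38, 28, 24, 33, 23, 25, 19]
t=19: [50, 36, 32, 39, 32, 34, 46, 31, 48, 46]
t=20: [5, 5, 4, 3, 4, 4, 3, 6, 5, 7]
t=21: [21, 19, 18, 17, 17, 17, 19, 18, 22, 20]
t=22: [45, 45, 42, 41, 41, 42, 42, 46, 45, 48]
t=23: [7, 6, 6, 5, 5, 5, 6, 6, 7, 7]
t=24: [23, 22, 21, 20, 20, 20, 21, 22, 23, 24]
t=25: [51, 49, 48, 46, 46, 46, 48, 49, 51, 51]
t=26: [8, 7, 7, 7, 7, 7, 7, 7, 8, 8]
t=27: [24, 24, 24, 24, 24, 24, 24, 24, 24, 25]
t=28: [53, 53, 53, 53, 53, 53, 53, 53, 53, 53]
t=29: [9, 9, 9, 9, 9, 9, 9, 9, 9, 9]
t=30: [27, 27, 27, 27, 27, 27, 27, 27, 27, 27]
t=31: [58, 58, 58, 58, 58, 58, 58, 58, 58, 58]
t=32: [10, 10, 10, 10, 10, 10, 10, 10, 10, 10]
t=33: [29, 29, 29, 29, 29, 29, 29, 29, 29, 29]
t=34: [1, 1, 1, 1, 1, 1, 1, 1, 1, 1]
t=35: [13, 13, 13, 13, 13, 13, 13, 13, 13, 13]
t=36: [34, 34, 34, 34, 34, 34, 34, 34, 34, 34]
t=37: [4, 4, 4, 4, 4, 4, 4, 4, 4, 4]
t=38: [18, 18, 18, 18, 18, 18, 18, 18, 18, 18]
t=39: [43, 43, 43, 43, 43, 43, 43, 43, 43, 43]
t=40: [6, 6, 6, 6, 6, 6, 6, 6, 6, 6]
t=41: [22, 22, 22, 22, 22, 22, 22, 22, 22, 22]
t=42: [50, 50, 50, 50, 50, 50, 50, 50, 50, 50]
t=43: [8, 8, 8, 8, 8, 8, 8, 8, 8, 8]
t=44: [25, 25, 25, 25, 25, 25, 25, 25, 25, 25]
t=45: [55, 55, 55, 55, 55, 55, 55, 55, 55, 55]
t=46: [9, 9, 9, 9, 9, 9, 9, 9, 9, 9]

Answer: 17
Key observation: The state at step 29, [9, 9, 9, 9, 9, 9, 9, 9, 9, 9], reappears at step 46 — and no state repeats earlier — so the cycle the system enters has period 17.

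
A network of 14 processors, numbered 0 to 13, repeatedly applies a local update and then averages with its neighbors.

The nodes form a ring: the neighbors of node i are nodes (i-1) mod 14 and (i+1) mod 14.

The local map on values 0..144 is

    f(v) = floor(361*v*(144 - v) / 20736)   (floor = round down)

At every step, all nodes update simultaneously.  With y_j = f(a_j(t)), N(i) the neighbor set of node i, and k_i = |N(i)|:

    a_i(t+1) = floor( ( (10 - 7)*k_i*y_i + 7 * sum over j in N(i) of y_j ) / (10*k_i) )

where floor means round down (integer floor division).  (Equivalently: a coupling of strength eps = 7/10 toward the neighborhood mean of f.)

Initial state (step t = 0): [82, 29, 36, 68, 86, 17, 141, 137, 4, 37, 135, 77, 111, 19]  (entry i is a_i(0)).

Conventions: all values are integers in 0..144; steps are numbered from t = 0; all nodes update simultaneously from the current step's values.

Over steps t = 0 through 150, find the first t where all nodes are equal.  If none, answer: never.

Answer: 7
Key observation: Synchronization is absorbing here: once all nodes are equal they stay equal, and step 7 is the first all-equal step.

Derivation:
t=0: [82, 29, 36, 68, 86, 17, 141, 137, 4, 37, 135, 77, 111, 19]  (not all equal)
t=1: [61, 71, 71, 80, 69, 43, 20, 10, 32, 30, 61, 56, 64, 65]  (not all equal)
t=2: [89, 89, 89, 89, 84, 69, 47, 43, 47, 70, 76, 87, 87, 88]  (not all equal)
t=3: [85, 85, 85, 85, 87, 85, 81, 77, 81, 85, 88, 87, 85, 85]  (not all equal)
t=4: [87, 87, 87, 86, 86, 87, 88, 88, 88, 86, 86, 86, 86, 87]  (not all equal)
t=5: [86, 86, 86, 86, 86, 85, 85, 85, 85, 85, 86, 86, 86, 86]  (not all equal)
t=6: [86, 86, 86, 86, 86, 86, 87, 87, 87, 86, 86, 86, 86, 86]  (not all equal)
t=7: [86, 86, 86, 86, 86, 86, 86, 86, 86, 86, 86, 86, 86, 86]  (all equal)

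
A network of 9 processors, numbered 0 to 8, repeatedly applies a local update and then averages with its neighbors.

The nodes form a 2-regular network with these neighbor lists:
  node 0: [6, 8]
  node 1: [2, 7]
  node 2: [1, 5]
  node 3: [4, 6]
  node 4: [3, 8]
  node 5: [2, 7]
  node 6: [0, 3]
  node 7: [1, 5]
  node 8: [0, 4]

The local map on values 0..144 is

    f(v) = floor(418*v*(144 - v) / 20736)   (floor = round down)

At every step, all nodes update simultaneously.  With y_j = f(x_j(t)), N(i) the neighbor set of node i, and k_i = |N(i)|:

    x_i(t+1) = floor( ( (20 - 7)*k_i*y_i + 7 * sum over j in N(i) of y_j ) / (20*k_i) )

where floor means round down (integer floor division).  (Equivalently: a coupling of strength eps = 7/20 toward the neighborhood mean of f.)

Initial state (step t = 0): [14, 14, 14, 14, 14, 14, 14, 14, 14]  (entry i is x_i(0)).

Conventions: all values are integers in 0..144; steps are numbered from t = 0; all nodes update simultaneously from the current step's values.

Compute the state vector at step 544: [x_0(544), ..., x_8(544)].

Simulating step by step:
t=0: [14, 14, 14, 14, 14, 14, 14, 14, 14]
t=1: [36, 36, 36, 36, 36, 36, 36, 36, 36]
t=2: [78, 78, 78, 78, 78, 78, 78, 78, 78]
t=3: [103, 103, 103, 103, 103, 103, 103, 103, 103]
t=4: [85, 85, 85, 85, 85, 85, 85, 85, 85]
t=5: [101, 101, 101, 101, 101, 101, 101, 101, 101]
t=6: [87, 87, 87, 87, 87, 87, 87, 87, 87]
t=7: [99, 99, 99, 99, 99, 99, 99, 99, 99]
t=8: [89, 89, 89, 89, 89, 89, 89, 89, 89]
t=9: [98, 98, 98, 98, 98, 98, 98, 98, 98]
t=10: [90, 90, 90, 90, 90, 90, 90, 90, 90]
t=11: [97, 97, 97, 97, 97, 97, 97, 97, 97]
t=12: [91, 91, 91, 91, 91, 91, 91, 91, 91]
t=13: [97, 97, 97, 97, 97, 97, 97, 97, 97]

Answer: [91, 91, 91, 91, 91, 91, 91, 91, 91]
Key observation: The state at step 11, [97, 97, 97, 97, 97, 97, 97, 97, 97], reappears at step 13: the system is in a cycle of period 2 from step 11 on.  Therefore the state at step 544 equals the state at step 11 + ((544 - 11) mod 2) = 12, which is [91, 91, 91, 91, 91, 91, 91, 91, 91].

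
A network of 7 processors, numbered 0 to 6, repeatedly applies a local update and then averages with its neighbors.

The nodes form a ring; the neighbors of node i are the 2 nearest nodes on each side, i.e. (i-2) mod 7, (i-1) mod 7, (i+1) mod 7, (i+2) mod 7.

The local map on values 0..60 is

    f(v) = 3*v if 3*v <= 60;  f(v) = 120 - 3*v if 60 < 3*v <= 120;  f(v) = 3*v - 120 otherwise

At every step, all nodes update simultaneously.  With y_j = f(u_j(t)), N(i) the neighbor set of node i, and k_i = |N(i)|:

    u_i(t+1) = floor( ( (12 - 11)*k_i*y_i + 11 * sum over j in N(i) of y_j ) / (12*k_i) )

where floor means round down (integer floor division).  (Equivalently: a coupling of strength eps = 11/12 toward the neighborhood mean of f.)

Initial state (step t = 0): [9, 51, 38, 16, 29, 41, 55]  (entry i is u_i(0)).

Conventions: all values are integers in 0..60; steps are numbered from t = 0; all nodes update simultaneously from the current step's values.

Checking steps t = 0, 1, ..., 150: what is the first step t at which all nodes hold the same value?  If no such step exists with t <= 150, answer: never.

Answer: 12
Key observation: Synchronization is absorbing here: once all nodes are equal they stay equal, and step 12 is the first all-equal step.

Derivation:
t=0: [9, 51, 38, 16, 29, 41, 55]  (not all equal)
t=1: [22, 31, 32, 21, 26, 35, 25]  (not all equal)
t=2: [29, 43, 43, 29, 35, 46, 35]  (not all equal)
t=3: [14, 21, 21, 14, 18, 23, 18]  (not all equal)
t=4: [53, 49, 49, 53, 51, 48, 51]  (not all equal)
t=5: [28, 33, 33, 28, 30, 35, 30]  (not all equal)
t=6: [22, 29, 29, 22, 25, 31, 25]  (not all equal)
t=7: [36, 45, 45, 36, 40, 47, 40]  (not all equal)
t=8: [12, 10, 10, 12, 11, 7, 11]  (not all equal)
t=9: [29, 33, 33, 29, 30, 33, 30]  (not all equal)
t=10: [24, 28, 28, 24, 26, 30, 26]  (not all equal)
t=11: [37, 42, 42, 37, 39, 43, 39]  (not all equal)
t=12: [6, 6, 6, 6, 6, 6, 6]  (all equal)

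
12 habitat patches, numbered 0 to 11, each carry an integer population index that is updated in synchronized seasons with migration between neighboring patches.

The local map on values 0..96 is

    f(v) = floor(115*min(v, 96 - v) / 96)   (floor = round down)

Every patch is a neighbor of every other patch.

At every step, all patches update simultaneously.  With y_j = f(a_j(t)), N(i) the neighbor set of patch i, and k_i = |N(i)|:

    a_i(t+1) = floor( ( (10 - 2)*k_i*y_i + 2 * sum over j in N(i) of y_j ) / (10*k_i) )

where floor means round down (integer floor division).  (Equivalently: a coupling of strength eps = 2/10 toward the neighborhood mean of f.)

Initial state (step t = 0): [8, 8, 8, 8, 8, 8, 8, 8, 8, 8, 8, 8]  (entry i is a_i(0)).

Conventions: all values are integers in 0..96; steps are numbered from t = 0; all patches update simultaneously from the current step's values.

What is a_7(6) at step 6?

Simulating step by step:
t=0: [8, 8, 8, 8, 8, 8, 8, 8, 8, 8, 8, 8]
t=1: [9, 9, 9, 9, 9, 9, 9, 9, 9, 9, 9, 9]
t=2: [10, 10, 10, 10, 10, 10, 10, 10, 10, 10, 10, 10]
t=3: [11, 11, 11, 11, 11, 11, 11, 11, 11, 11, 11, 11]
t=4: [13, 13, 13, 13, 13, 13, 13, 13, 13, 13, 13, 13]
t=5: [15, 15, 15, 15, 15, 15, 15, 15, 15, 15, 15, 15]
t=6: [17, 17, 17, 17, 17, 17, 17, 17, 17, 17, 17, 17]

Answer: a_7(6) = 17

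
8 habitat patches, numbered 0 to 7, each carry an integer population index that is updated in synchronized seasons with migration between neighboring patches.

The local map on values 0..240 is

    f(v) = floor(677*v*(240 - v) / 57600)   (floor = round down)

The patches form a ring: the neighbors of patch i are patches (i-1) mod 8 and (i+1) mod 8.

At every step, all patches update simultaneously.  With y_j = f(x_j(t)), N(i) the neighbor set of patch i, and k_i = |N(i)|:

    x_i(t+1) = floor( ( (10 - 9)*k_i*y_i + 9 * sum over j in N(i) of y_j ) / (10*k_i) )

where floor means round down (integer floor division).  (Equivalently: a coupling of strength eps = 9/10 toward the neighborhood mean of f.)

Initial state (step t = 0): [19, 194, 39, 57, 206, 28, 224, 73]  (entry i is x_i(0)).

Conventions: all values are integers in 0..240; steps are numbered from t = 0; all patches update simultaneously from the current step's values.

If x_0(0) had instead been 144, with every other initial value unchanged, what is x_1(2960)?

Simulating step by step:
t=0: [144, 194, 39, 57, 206, 28, 224, 73]
t=1: [127, 124, 110, 90, 94, 62, 99, 106]
t=2: [167, 168, 163, 163, 145, 159, 149, 166]
t=3: [143, 144, 144, 153, 150, 159, 148, 150]
t=4: [160, 162, 159, 159, 153, 158, 155, 161]
t=5: [148, 150, 149, 153, 151, 154, 150, 151]
t=6: [157, 159, 157, 157, 155, 157, 156, 158]
t=7: [151, 152, 152, 153, 153, 153, 152, 153]
t=8: [156, 157, 156, 156, 156, 156, 156, 156]
t=9: [153, 153, 153, 154, 154, 154, 154, 154]
t=10: [155, 156, 155, 155, 155, 155, 155, 155]
t=11: [154, 154, 154, 154, 154, 154, 154, 154]
t=12: [155, 155, 155, 155, 155, 155, 155, 155]
t=13: [154, 154, 154, 154, 154, 154, 154, 154]

Answer: x_1(2960) = 155
Key observation: The state at step 11, [154, 154, 154, 154, 154, 154, 154, 154], reappears at step 13: the system is in a cycle of period 2 from step 11 on.  Therefore the state at step 2960 equals the state at step 11 + ((2960 - 11) mod 2) = 12, which is [155, 155, 155, 155, 155, 155, 155, 155].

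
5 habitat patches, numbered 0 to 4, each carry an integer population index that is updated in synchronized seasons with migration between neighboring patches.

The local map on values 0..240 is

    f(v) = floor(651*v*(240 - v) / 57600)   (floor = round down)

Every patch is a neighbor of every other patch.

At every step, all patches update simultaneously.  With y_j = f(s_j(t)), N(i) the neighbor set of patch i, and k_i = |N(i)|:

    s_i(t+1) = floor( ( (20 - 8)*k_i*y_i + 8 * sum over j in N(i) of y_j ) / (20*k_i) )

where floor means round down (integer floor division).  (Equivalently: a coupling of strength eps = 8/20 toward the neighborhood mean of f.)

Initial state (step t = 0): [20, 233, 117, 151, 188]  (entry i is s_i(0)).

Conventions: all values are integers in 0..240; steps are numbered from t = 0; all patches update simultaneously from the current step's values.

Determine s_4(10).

Simulating step by step:
t=0: [20, 233, 117, 151, 188]
t=1: [73, 58, 130, 124, 104]
t=2: [142, 133, 154, 154, 153]
t=3: [155, 156, 151, 151, 151]
t=4: [148, 148, 150, 150, 150]
t=5: [152, 152, 152, 152, 152]
t=6: [151, 151, 151, 151, 151]
t=7: [151, 151, 151, 151, 151]
t=8: [151, 151, 151, 151, 151]
t=9: [151, 151, 151, 151, 151]
t=10: [151, 151, 151, 151, 151]

Answer: s_4(10) = 151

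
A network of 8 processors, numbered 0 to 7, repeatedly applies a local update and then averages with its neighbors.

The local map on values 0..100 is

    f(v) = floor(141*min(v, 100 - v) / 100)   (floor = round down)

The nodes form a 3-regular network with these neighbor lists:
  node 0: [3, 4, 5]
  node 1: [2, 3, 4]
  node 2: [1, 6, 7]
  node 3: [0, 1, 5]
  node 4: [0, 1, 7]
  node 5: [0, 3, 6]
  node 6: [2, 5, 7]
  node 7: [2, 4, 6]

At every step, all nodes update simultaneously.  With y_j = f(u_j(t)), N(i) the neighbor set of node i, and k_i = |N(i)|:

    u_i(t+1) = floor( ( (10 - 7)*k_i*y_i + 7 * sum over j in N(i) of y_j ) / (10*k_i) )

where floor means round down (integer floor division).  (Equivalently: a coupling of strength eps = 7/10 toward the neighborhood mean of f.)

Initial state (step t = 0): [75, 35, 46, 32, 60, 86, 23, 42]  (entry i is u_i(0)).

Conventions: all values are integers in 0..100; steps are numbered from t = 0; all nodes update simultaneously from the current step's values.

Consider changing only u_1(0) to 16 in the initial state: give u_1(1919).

Simulating step by step:
t=0: [75, 16, 46, 32, 60, 86, 23, 42]
t=1: [38, 45, 45, 31, 43, 31, 42, 53]
t=2: [49, 57, 62, 50, 60, 49, 57, 62]
t=3: [66, 59, 56, 67, 59, 67, 58, 55]
t=4: [48, 55, 60, 48, 56, 49, 57, 60]
t=5: [66, 62, 58, 66, 62, 65, 60, 58]
t=6: [48, 53, 56, 48, 53, 49, 55, 56]
t=7: [67, 65, 63, 67, 65, 66, 63, 63]
t=8: [46, 49, 51, 46, 49, 47, 50, 51]
t=9: [65, 67, 69, 65, 67, 66, 68, 69]
t=10: [47, 46, 44, 47, 46, 47, 44, 44]
t=11: [65, 64, 62, 65, 64, 65, 62, 62]
t=12: [49, 50, 52, 49, 50, 49, 52, 52]
t=13: [69, 69, 67, 69, 69, 68, 67, 67]
t=14: [43, 43, 45, 43, 43, 44, 45, 45]
t=15: [60, 60, 62, 60, 60, 61, 62, 62]
t=16: [55, 55, 53, 55, 55, 54, 53, 53]
t=17: [63, 63, 65, 63, 63, 64, 65, 65]
t=18: [51, 51, 49, 51, 51, 50, 49, 49]
t=19: [69, 69, 69, 69, 69, 69, 69, 69]
t=20: [43, 43, 43, 43, 43, 43, 43, 43]
t=21: [60, 60, 60, 60, 60, 60, 60, 60]
t=22: [56, 56, 56, 56, 56, 56, 56, 56]
t=23: [62, 62, 62, 62, 62, 62, 62, 62]
t=24: [53, 53, 53, 53, 53, 53, 53, 53]
t=25: [66, 66, 66, 66, 66, 66, 66, 66]
t=26: [47, 47, 47, 47, 47, 47, 47, 47]
t=27: [66, 66, 66, 66, 66, 66, 66, 66]

Answer: u_1(1919) = 66
Key observation: The state at step 25, [66, 66, 66, 66, 66, 66, 66, 66], reappears at step 27: the system is in a cycle of period 2 from step 25 on.  Therefore the state at step 1919 equals the state at step 25 + ((1919 - 25) mod 2) = 25, which is [66, 66, 66, 66, 66, 66, 66, 66].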